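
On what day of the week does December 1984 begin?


Target: December 1, 1984
Anchor: Jan 1, 1984. With p = 1984 - 1 = 1983: (p + p//4 - p//100 + p//400) mod 7 = (1983 + 495 - 19 + 4) mod 7 = 2463 mod 7 = 6 -> Sunday (Mon=0 ... Sun=6)
Days before December (Jan-Nov): 335 days
Weekday index = (6 + 335) mod 7 = 5

Saturday


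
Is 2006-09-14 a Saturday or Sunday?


Anchor: Jan 1, 2006. With p = 2006 - 1 = 2005: (p + p//4 - p//100 + p//400) mod 7 = (2005 + 501 - 20 + 5) mod 7 = 2491 mod 7 = 6 -> Sunday (Mon=0 ... Sun=6)
Day of year: 257; offset = 256
Weekday index = (6 + 256) mod 7 = 3 -> Thursday
Weekend days: Saturday, Sunday

No


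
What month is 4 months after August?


August is month 8
8 + 4 = 12

December


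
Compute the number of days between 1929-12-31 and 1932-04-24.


From 1929-12-31 to 1932-04-24
1929-12-31: days before December = 31 + 28 + 31 + 30 + 31 + 30 + 31 + 31 + 30 + 31 + 30 = 334 (1929 is not a leap year); day of year = 334 + 31 = 365
1932-04-24: days before April = 31 + 29 + 31 = 91 (1932 is a leap year); day of year = 91 + 24 = 115
Rest of 1929: 365 - 365 = 0
Full years 1930 (365), 1931 (365): 730
Total = 0 + 730 + 115 = 845

845 days


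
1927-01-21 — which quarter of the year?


Month: January (month 1)
Q1: Jan-Mar, Q2: Apr-Jun, Q3: Jul-Sep, Q4: Oct-Dec

Q1


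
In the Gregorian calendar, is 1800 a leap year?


Gregorian leap year rule: divisible by 4, but not by 100, unless also by 400.
1800 is divisible by 100 but not 400 -> not a leap year

No


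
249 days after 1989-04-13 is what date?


Start: 1989-04-13, add 249 days
April 1989 has 30 days: 30 - 13 = 17 days to April 30 -> 232 left
May 1989 has 31 days -> 201 left
June 1989 has 30 days -> 171 left
July 1989 has 31 days -> 140 left
August 1989 has 31 days -> 109 left
September 1989 has 30 days -> 79 left
October 1989 has 31 days -> 48 left
November 1989 has 30 days -> 18 left
December 1989: 18 <= 31 -> lands on December 18

Result: 1989-12-18


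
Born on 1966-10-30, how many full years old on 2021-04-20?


Birth: 1966-10-30
Reference: 2021-04-20
Year difference: 2021 - 1966 = 55
Birthday not yet reached in 2021, subtract 1

54 years old


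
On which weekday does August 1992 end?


August 1992 has 31 days
Anchor: Jan 1, 1992. With p = 1992 - 1 = 1991: (p + p//4 - p//100 + p//400) mod 7 = (1991 + 497 - 19 + 4) mod 7 = 2473 mod 7 = 2 -> Wednesday (Mon=0 ... Sun=6)
Days before August (Jan-Jul): 213; August 1 index = (2 + 213) mod 7 = 5 -> Saturday
Last day offset: 31 - 1 = 30 days
Weekday index = (5 + 30) mod 7 = 0

Monday, August 31


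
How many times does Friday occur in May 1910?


May 1910 has 31 days
Anchor: Jan 1, 1910. With p = 1910 - 1 = 1909: (p + p//4 - p//100 + p//400) mod 7 = (1909 + 477 - 19 + 4) mod 7 = 2371 mod 7 = 5 -> Saturday (Mon=0 ... Sun=6)
Days before May (Jan-Apr): 120; May 1 index = (5 + 120) mod 7 = 6 -> Sunday
First Friday is May 6
Fridays: 6, 13, 20, 27

4 Fridays


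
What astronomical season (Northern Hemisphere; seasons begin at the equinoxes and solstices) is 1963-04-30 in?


Date: April 30
Astronomical Spring (approx.; exact equinox/solstice day varies by year): March 20 to June 20
April 30 falls within the Spring window

Spring


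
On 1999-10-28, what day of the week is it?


Date: October 28, 1999
Anchor: Jan 1, 1999. With p = 1999 - 1 = 1998: (p + p//4 - p//100 + p//400) mod 7 = (1998 + 499 - 19 + 4) mod 7 = 2482 mod 7 = 4 -> Friday (Mon=0 ... Sun=6)
Days before October (Jan-Sep): 273; offset = 273 + 28 - 1 = 300
Weekday index = (4 + 300) mod 7 = 3

Day of the week: Thursday


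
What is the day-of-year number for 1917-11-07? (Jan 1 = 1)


Date: November 7, 1917
Days in months 1 through 10: 304
Plus 7 days in November

Day of year: 311


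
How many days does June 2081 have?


June 2081

30 days


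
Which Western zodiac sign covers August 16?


Date: August 16
Conventional tropical zodiac dates: Leo from July 23 onward; Virgo starts August 23
August 16 falls within the Leo range

Leo


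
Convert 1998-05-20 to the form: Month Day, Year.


ISO 1998-05-20 parses as year=1998, month=05, day=20
Month 5 -> May

May 20, 1998


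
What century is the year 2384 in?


Century = (year - 1) // 100 + 1
= (2384 - 1) // 100 + 1
= 2383 // 100 + 1
= 23 + 1

24th century


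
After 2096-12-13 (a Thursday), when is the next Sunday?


Current: Thursday
Target: Sunday
Days ahead: 3

Next Sunday: 2096-12-16


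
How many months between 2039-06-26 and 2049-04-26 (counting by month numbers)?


From June 2039 to April 2049
10 years * 12 = 120 months, minus 2 months = 118

118 months


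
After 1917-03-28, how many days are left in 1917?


Day of year: 87 of 365
Remaining = 365 - 87

278 days


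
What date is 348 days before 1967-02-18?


Start: 1967-02-18, subtract 348 days
Back 18 days from February 18 reaches January 31, 1967 -> 330 left
January 1967 has 31 days -> back to December 31, 1966 -> 299 left
December 1966 has 31 days -> back to November 30, 1966 -> 268 left
November 1966 has 30 days -> back to October 31, 1966 -> 238 left
October 1966 has 31 days -> back to September 30, 1966 -> 207 left
September 1966 has 30 days -> back to August 31, 1966 -> 177 left
August 1966 has 31 days -> back to July 31, 1966 -> 146 left
July 1966 has 31 days -> back to June 30, 1966 -> 115 left
June 1966 has 30 days -> back to May 31, 1966 -> 85 left
May 1966 has 31 days -> back to April 30, 1966 -> 54 left
April 1966 has 30 days -> back to March 31, 1966 -> 24 left
March 1966: 31 - 24 = 7 -> lands on March 7

Result: 1966-03-07


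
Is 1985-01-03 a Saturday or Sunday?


Anchor: Jan 1, 1985. With p = 1985 - 1 = 1984: (p + p//4 - p//100 + p//400) mod 7 = (1984 + 496 - 19 + 4) mod 7 = 2465 mod 7 = 1 -> Tuesday (Mon=0 ... Sun=6)
Day of year: 3; offset = 2
Weekday index = (1 + 2) mod 7 = 3 -> Thursday
Weekend days: Saturday, Sunday

No


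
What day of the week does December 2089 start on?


Target: December 1, 2089
Anchor: Jan 1, 2089. With p = 2089 - 1 = 2088: (p + p//4 - p//100 + p//400) mod 7 = (2088 + 522 - 20 + 5) mod 7 = 2595 mod 7 = 5 -> Saturday (Mon=0 ... Sun=6)
Days before December (Jan-Nov): 334 days
Weekday index = (5 + 334) mod 7 = 3

Thursday


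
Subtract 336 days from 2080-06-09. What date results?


Start: 2080-06-09, subtract 336 days
Back 9 days from June 9 reaches May 31, 2080 -> 327 left
May 2080 has 31 days -> back to April 30, 2080 -> 296 left
April 2080 has 30 days -> back to March 31, 2080 -> 266 left
March 2080 has 31 days -> back to February 29, 2080 -> 235 left
February 2080 has 29 days -> back to January 31, 2080 -> 206 left
January 2080 has 31 days -> back to December 31, 2079 -> 175 left
December 2079 has 31 days -> back to November 30, 2079 -> 144 left
November 2079 has 30 days -> back to October 31, 2079 -> 114 left
October 2079 has 31 days -> back to September 30, 2079 -> 83 left
September 2079 has 30 days -> back to August 31, 2079 -> 53 left
August 2079 has 31 days -> back to July 31, 2079 -> 22 left
July 2079: 31 - 22 = 9 -> lands on July 9

Result: 2079-07-09


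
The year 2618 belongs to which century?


Century = (year - 1) // 100 + 1
= (2618 - 1) // 100 + 1
= 2617 // 100 + 1
= 26 + 1

27th century


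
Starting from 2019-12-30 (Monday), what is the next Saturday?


Current: Monday
Target: Saturday
Days ahead: 5

Next Saturday: 2020-01-04


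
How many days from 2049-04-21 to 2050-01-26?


From 2049-04-21 to 2050-01-26
2049-04-21: days before April = 31 + 28 + 31 = 90 (2049 is not a leap year); day of year = 90 + 21 = 111
2050-01-26: day of year = 26
Rest of 2049: 365 - 111 = 254
Total = 254 + 26 = 280

280 days


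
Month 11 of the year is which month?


Month 11 of 12

November


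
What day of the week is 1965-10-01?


Date: October 1, 1965
Anchor: Jan 1, 1965. With p = 1965 - 1 = 1964: (p + p//4 - p//100 + p//400) mod 7 = (1964 + 491 - 19 + 4) mod 7 = 2440 mod 7 = 4 -> Friday (Mon=0 ... Sun=6)
Days before October (Jan-Sep): 273; offset = 273 + 1 - 1 = 273
Weekday index = (4 + 273) mod 7 = 4

Day of the week: Friday


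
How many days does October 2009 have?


October 2009

31 days


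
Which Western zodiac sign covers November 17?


Date: November 17
Conventional tropical zodiac dates: Scorpio from October 23 onward; Sagittarius starts November 22
November 17 falls within the Scorpio range

Scorpio


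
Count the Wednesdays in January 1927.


January 1927 has 31 days
Anchor: Jan 1, 1927. With p = 1927 - 1 = 1926: (p + p//4 - p//100 + p//400) mod 7 = (1926 + 481 - 19 + 4) mod 7 = 2392 mod 7 = 5 -> Saturday (Mon=0 ... Sun=6)
January 1 is the anchor itself -> Saturday
First Wednesday is January 5
Wednesdays: 5, 12, 19, 26

4 Wednesdays


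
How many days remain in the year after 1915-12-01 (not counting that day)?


Day of year: 335 of 365
Remaining = 365 - 335

30 days


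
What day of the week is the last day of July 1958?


July 1958 has 31 days
Anchor: Jan 1, 1958. With p = 1958 - 1 = 1957: (p + p//4 - p//100 + p//400) mod 7 = (1957 + 489 - 19 + 4) mod 7 = 2431 mod 7 = 2 -> Wednesday (Mon=0 ... Sun=6)
Days before July (Jan-Jun): 181; July 1 index = (2 + 181) mod 7 = 1 -> Tuesday
Last day offset: 31 - 1 = 30 days
Weekday index = (1 + 30) mod 7 = 3

Thursday, July 31


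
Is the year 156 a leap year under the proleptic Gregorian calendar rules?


Gregorian leap year rule: divisible by 4, but not by 100, unless also by 400.
156 is divisible by 4 but not 100 -> leap year

Yes


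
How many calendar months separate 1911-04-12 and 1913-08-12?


From April 1911 to August 1913
2 years * 12 = 24 months, plus 4 months = 28

28 months


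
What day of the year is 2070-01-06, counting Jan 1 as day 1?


Date: January 6, 2070
No months before January
Plus 6 days in January

Day of year: 6


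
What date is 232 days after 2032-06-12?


Start: 2032-06-12, add 232 days
June 2032 has 30 days: 30 - 12 = 18 days to June 30 -> 214 left
July 2032 has 31 days -> 183 left
August 2032 has 31 days -> 152 left
September 2032 has 30 days -> 122 left
October 2032 has 31 days -> 91 left
November 2032 has 30 days -> 61 left
December 2032 has 31 days -> 30 left
January 2033: 30 <= 31 -> lands on January 30

Result: 2033-01-30


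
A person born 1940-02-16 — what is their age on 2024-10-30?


Birth: 1940-02-16
Reference: 2024-10-30
Year difference: 2024 - 1940 = 84

84 years old


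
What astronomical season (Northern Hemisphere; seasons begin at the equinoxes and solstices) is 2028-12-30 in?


Date: December 30
Astronomical Winter (approx.; exact equinox/solstice day varies by year): December 21 to March 19
December 30 falls within the Winter window

Winter


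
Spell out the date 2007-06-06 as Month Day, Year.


ISO 2007-06-06 parses as year=2007, month=06, day=06
Month 6 -> June

June 6, 2007


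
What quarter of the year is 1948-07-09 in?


Month: July (month 7)
Q1: Jan-Mar, Q2: Apr-Jun, Q3: Jul-Sep, Q4: Oct-Dec

Q3


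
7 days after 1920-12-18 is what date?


Start: 1920-12-18, add 7 days
December 1920 has 31 days; 18 + 7 = 25 stays within December

Result: 1920-12-25


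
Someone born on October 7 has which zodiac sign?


Date: October 7
Conventional tropical zodiac dates: Libra from September 23 onward; Scorpio starts October 23
October 7 falls within the Libra range

Libra


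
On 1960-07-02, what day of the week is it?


Date: July 2, 1960
Anchor: Jan 1, 1960. With p = 1960 - 1 = 1959: (p + p//4 - p//100 + p//400) mod 7 = (1959 + 489 - 19 + 4) mod 7 = 2433 mod 7 = 4 -> Friday (Mon=0 ... Sun=6)
Days before July (Jan-Jun): 182; offset = 182 + 2 - 1 = 183
Weekday index = (4 + 183) mod 7 = 5

Day of the week: Saturday


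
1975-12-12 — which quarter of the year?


Month: December (month 12)
Q1: Jan-Mar, Q2: Apr-Jun, Q3: Jul-Sep, Q4: Oct-Dec

Q4


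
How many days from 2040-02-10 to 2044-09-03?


From 2040-02-10 to 2044-09-03
2040-02-10: days before February = 31; day of year = 31 + 10 = 41
2044-09-03: days before September = 31 + 29 + 31 + 30 + 31 + 30 + 31 + 31 = 244 (2044 is a leap year); day of year = 244 + 3 = 247
Rest of 2040: 366 - 41 = 325
Full years 2041 (365), 2042 (365), 2043 (365): 1095
Total = 325 + 1095 + 247 = 1667

1667 days


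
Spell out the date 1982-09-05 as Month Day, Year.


ISO 1982-09-05 parses as year=1982, month=09, day=05
Month 9 -> September

September 5, 1982


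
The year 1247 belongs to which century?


Century = (year - 1) // 100 + 1
= (1247 - 1) // 100 + 1
= 1246 // 100 + 1
= 12 + 1

13th century


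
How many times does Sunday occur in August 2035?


August 2035 has 31 days
Anchor: Jan 1, 2035. With p = 2035 - 1 = 2034: (p + p//4 - p//100 + p//400) mod 7 = (2034 + 508 - 20 + 5) mod 7 = 2527 mod 7 = 0 -> Monday (Mon=0 ... Sun=6)
Days before August (Jan-Jul): 212; August 1 index = (0 + 212) mod 7 = 2 -> Wednesday
First Sunday is August 5
Sundays: 5, 12, 19, 26

4 Sundays


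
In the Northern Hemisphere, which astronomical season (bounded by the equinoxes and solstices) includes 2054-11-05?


Date: November 5
Astronomical Autumn (approx.; exact equinox/solstice day varies by year): September 22 to December 20
November 5 falls within the Autumn window

Autumn


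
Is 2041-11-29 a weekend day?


Anchor: Jan 1, 2041. With p = 2041 - 1 = 2040: (p + p//4 - p//100 + p//400) mod 7 = (2040 + 510 - 20 + 5) mod 7 = 2535 mod 7 = 1 -> Tuesday (Mon=0 ... Sun=6)
Day of year: 333; offset = 332
Weekday index = (1 + 332) mod 7 = 4 -> Friday
Weekend days: Saturday, Sunday

No


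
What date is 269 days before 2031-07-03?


Start: 2031-07-03, subtract 269 days
Back 3 days from July 3 reaches June 30, 2031 -> 266 left
June 2031 has 30 days -> back to May 31, 2031 -> 236 left
May 2031 has 31 days -> back to April 30, 2031 -> 205 left
April 2031 has 30 days -> back to March 31, 2031 -> 175 left
March 2031 has 31 days -> back to February 28, 2031 -> 144 left
February 2031 has 28 days -> back to January 31, 2031 -> 116 left
January 2031 has 31 days -> back to December 31, 2030 -> 85 left
December 2030 has 31 days -> back to November 30, 2030 -> 54 left
November 2030 has 30 days -> back to October 31, 2030 -> 24 left
October 2030: 31 - 24 = 7 -> lands on October 7

Result: 2030-10-07


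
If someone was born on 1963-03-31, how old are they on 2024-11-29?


Birth: 1963-03-31
Reference: 2024-11-29
Year difference: 2024 - 1963 = 61

61 years old


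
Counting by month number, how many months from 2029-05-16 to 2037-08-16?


From May 2029 to August 2037
8 years * 12 = 96 months, plus 3 months = 99

99 months


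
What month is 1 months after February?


February is month 2
2 + 1 = 3

March


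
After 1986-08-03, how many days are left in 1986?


Day of year: 215 of 365
Remaining = 365 - 215

150 days


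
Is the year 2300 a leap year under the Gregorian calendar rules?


Gregorian leap year rule: divisible by 4, but not by 100, unless also by 400.
2300 is divisible by 100 but not 400 -> not a leap year

No


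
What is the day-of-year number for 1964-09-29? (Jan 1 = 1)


Date: September 29, 1964
Days in months 1 through 8: 244
Plus 29 days in September

Day of year: 273


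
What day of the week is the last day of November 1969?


November 1969 has 30 days
Anchor: Jan 1, 1969. With p = 1969 - 1 = 1968: (p + p//4 - p//100 + p//400) mod 7 = (1968 + 492 - 19 + 4) mod 7 = 2445 mod 7 = 2 -> Wednesday (Mon=0 ... Sun=6)
Days before November (Jan-Oct): 304; November 1 index = (2 + 304) mod 7 = 5 -> Saturday
Last day offset: 30 - 1 = 29 days
Weekday index = (5 + 29) mod 7 = 6

Sunday, November 30


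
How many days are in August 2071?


August 2071

31 days


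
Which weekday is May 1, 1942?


Target: May 1, 1942
Anchor: Jan 1, 1942. With p = 1942 - 1 = 1941: (p + p//4 - p//100 + p//400) mod 7 = (1941 + 485 - 19 + 4) mod 7 = 2411 mod 7 = 3 -> Thursday (Mon=0 ... Sun=6)
Days before May (Jan-Apr): 120 days
Weekday index = (3 + 120) mod 7 = 4

Friday


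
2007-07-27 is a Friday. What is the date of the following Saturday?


Current: Friday
Target: Saturday
Days ahead: 1

Next Saturday: 2007-07-28


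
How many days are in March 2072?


March 2072

31 days


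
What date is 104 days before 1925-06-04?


Start: 1925-06-04, subtract 104 days
Back 4 days from June 4 reaches May 31, 1925 -> 100 left
May 1925 has 31 days -> back to April 30, 1925 -> 69 left
April 1925 has 30 days -> back to March 31, 1925 -> 39 left
March 1925 has 31 days -> back to February 28, 1925 -> 8 left
February 1925: 28 - 8 = 20 -> lands on February 20

Result: 1925-02-20


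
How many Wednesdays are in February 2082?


February 2082 has 28 days
Anchor: Jan 1, 2082. With p = 2082 - 1 = 2081: (p + p//4 - p//100 + p//400) mod 7 = (2081 + 520 - 20 + 5) mod 7 = 2586 mod 7 = 3 -> Thursday (Mon=0 ... Sun=6)
Days before February (Jan): 31; February 1 index = (3 + 31) mod 7 = 6 -> Sunday
First Wednesday is February 4
Wednesdays: 4, 11, 18, 25

4 Wednesdays


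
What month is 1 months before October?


October is month 10
10 - 1 = 9

September


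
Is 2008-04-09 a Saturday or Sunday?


Anchor: Jan 1, 2008. With p = 2008 - 1 = 2007: (p + p//4 - p//100 + p//400) mod 7 = (2007 + 501 - 20 + 5) mod 7 = 2493 mod 7 = 1 -> Tuesday (Mon=0 ... Sun=6)
Day of year: 100; offset = 99
Weekday index = (1 + 99) mod 7 = 2 -> Wednesday
Weekend days: Saturday, Sunday

No


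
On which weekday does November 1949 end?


November 1949 has 30 days
Anchor: Jan 1, 1949. With p = 1949 - 1 = 1948: (p + p//4 - p//100 + p//400) mod 7 = (1948 + 487 - 19 + 4) mod 7 = 2420 mod 7 = 5 -> Saturday (Mon=0 ... Sun=6)
Days before November (Jan-Oct): 304; November 1 index = (5 + 304) mod 7 = 1 -> Tuesday
Last day offset: 30 - 1 = 29 days
Weekday index = (1 + 29) mod 7 = 2

Wednesday, November 30


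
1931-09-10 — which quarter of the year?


Month: September (month 9)
Q1: Jan-Mar, Q2: Apr-Jun, Q3: Jul-Sep, Q4: Oct-Dec

Q3


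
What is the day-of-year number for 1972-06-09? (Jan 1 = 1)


Date: June 9, 1972
Days in months 1 through 5: 152
Plus 9 days in June

Day of year: 161


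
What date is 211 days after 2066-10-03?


Start: 2066-10-03, add 211 days
October 2066 has 31 days: 31 - 3 = 28 days to October 31 -> 183 left
November 2066 has 30 days -> 153 left
December 2066 has 31 days -> 122 left
January 2067 has 31 days -> 91 left
February 2067 has 28 days -> 63 left
March 2067 has 31 days -> 32 left
April 2067 has 30 days -> 2 left
May 2067: 2 <= 31 -> lands on May 2

Result: 2067-05-02


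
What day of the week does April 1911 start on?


Target: April 1, 1911
Anchor: Jan 1, 1911. With p = 1911 - 1 = 1910: (p + p//4 - p//100 + p//400) mod 7 = (1910 + 477 - 19 + 4) mod 7 = 2372 mod 7 = 6 -> Sunday (Mon=0 ... Sun=6)
Days before April (Jan-Mar): 90 days
Weekday index = (6 + 90) mod 7 = 5

Saturday


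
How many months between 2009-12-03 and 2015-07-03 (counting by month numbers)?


From December 2009 to July 2015
6 years * 12 = 72 months, minus 5 months = 67

67 months


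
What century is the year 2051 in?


Century = (year - 1) // 100 + 1
= (2051 - 1) // 100 + 1
= 2050 // 100 + 1
= 20 + 1

21st century


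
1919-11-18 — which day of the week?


Date: November 18, 1919
Anchor: Jan 1, 1919. With p = 1919 - 1 = 1918: (p + p//4 - p//100 + p//400) mod 7 = (1918 + 479 - 19 + 4) mod 7 = 2382 mod 7 = 2 -> Wednesday (Mon=0 ... Sun=6)
Days before November (Jan-Oct): 304; offset = 304 + 18 - 1 = 321
Weekday index = (2 + 321) mod 7 = 1

Day of the week: Tuesday


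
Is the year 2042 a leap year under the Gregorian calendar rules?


Gregorian leap year rule: divisible by 4, but not by 100, unless also by 400.
2042 is not divisible by 4 -> not a leap year

No


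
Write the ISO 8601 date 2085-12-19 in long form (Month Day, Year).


ISO 2085-12-19 parses as year=2085, month=12, day=19
Month 12 -> December

December 19, 2085


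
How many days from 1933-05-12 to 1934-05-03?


From 1933-05-12 to 1934-05-03
1933-05-12: days before May = 31 + 28 + 31 + 30 = 120 (1933 is not a leap year); day of year = 120 + 12 = 132
1934-05-03: days before May = 31 + 28 + 31 + 30 = 120 (1934 is not a leap year); day of year = 120 + 3 = 123
Rest of 1933: 365 - 132 = 233
Total = 233 + 123 = 356

356 days


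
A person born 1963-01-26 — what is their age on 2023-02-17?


Birth: 1963-01-26
Reference: 2023-02-17
Year difference: 2023 - 1963 = 60

60 years old


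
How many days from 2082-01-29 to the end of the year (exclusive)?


Day of year: 29 of 365
Remaining = 365 - 29

336 days


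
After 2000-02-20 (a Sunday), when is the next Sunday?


Current: Sunday
Target: Sunday
Days ahead: 7

Next Sunday: 2000-02-27


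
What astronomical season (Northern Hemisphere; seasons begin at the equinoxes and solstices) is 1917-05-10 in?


Date: May 10
Astronomical Spring (approx.; exact equinox/solstice day varies by year): March 20 to June 20
May 10 falls within the Spring window

Spring


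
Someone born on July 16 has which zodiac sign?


Date: July 16
Conventional tropical zodiac dates: Cancer from June 21 onward; Leo starts July 23
July 16 falls within the Cancer range

Cancer


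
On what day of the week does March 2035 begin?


Target: March 1, 2035
Anchor: Jan 1, 2035. With p = 2035 - 1 = 2034: (p + p//4 - p//100 + p//400) mod 7 = (2034 + 508 - 20 + 5) mod 7 = 2527 mod 7 = 0 -> Monday (Mon=0 ... Sun=6)
Days before March (Jan-Feb): 59 days
Weekday index = (0 + 59) mod 7 = 3

Thursday


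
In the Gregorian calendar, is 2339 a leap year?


Gregorian leap year rule: divisible by 4, but not by 100, unless also by 400.
2339 is not divisible by 4 -> not a leap year

No


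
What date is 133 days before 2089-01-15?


Start: 2089-01-15, subtract 133 days
Back 15 days from January 15 reaches December 31, 2088 -> 118 left
December 2088 has 31 days -> back to November 30, 2088 -> 87 left
November 2088 has 30 days -> back to October 31, 2088 -> 57 left
October 2088 has 31 days -> back to September 30, 2088 -> 26 left
September 2088: 30 - 26 = 4 -> lands on September 4

Result: 2088-09-04


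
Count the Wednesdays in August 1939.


August 1939 has 31 days
Anchor: Jan 1, 1939. With p = 1939 - 1 = 1938: (p + p//4 - p//100 + p//400) mod 7 = (1938 + 484 - 19 + 4) mod 7 = 2407 mod 7 = 6 -> Sunday (Mon=0 ... Sun=6)
Days before August (Jan-Jul): 212; August 1 index = (6 + 212) mod 7 = 1 -> Tuesday
First Wednesday is August 2
Wednesdays: 2, 9, 16, 23, 30

5 Wednesdays


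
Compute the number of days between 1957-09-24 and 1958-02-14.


From 1957-09-24 to 1958-02-14
1957-09-24: days before September = 31 + 28 + 31 + 30 + 31 + 30 + 31 + 31 = 243 (1957 is not a leap year); day of year = 243 + 24 = 267
1958-02-14: days before February = 31; day of year = 31 + 14 = 45
Rest of 1957: 365 - 267 = 98
Total = 98 + 45 = 143

143 days


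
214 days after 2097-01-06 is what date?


Start: 2097-01-06, add 214 days
January 2097 has 31 days: 31 - 6 = 25 days to January 31 -> 189 left
February 2097 has 28 days -> 161 left
March 2097 has 31 days -> 130 left
April 2097 has 30 days -> 100 left
May 2097 has 31 days -> 69 left
June 2097 has 30 days -> 39 left
July 2097 has 31 days -> 8 left
August 2097: 8 <= 31 -> lands on August 8

Result: 2097-08-08


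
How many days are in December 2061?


December 2061

31 days


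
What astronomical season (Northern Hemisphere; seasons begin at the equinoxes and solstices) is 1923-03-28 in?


Date: March 28
Astronomical Spring (approx.; exact equinox/solstice day varies by year): March 20 to June 20
March 28 falls within the Spring window

Spring


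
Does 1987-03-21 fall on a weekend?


Anchor: Jan 1, 1987. With p = 1987 - 1 = 1986: (p + p//4 - p//100 + p//400) mod 7 = (1986 + 496 - 19 + 4) mod 7 = 2467 mod 7 = 3 -> Thursday (Mon=0 ... Sun=6)
Day of year: 80; offset = 79
Weekday index = (3 + 79) mod 7 = 5 -> Saturday
Weekend days: Saturday, Sunday

Yes


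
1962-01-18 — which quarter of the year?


Month: January (month 1)
Q1: Jan-Mar, Q2: Apr-Jun, Q3: Jul-Sep, Q4: Oct-Dec

Q1


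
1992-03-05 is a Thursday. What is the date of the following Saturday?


Current: Thursday
Target: Saturday
Days ahead: 2

Next Saturday: 1992-03-07


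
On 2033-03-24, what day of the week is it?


Date: March 24, 2033
Anchor: Jan 1, 2033. With p = 2033 - 1 = 2032: (p + p//4 - p//100 + p//400) mod 7 = (2032 + 508 - 20 + 5) mod 7 = 2525 mod 7 = 5 -> Saturday (Mon=0 ... Sun=6)
Days before March (Jan-Feb): 59; offset = 59 + 24 - 1 = 82
Weekday index = (5 + 82) mod 7 = 3

Day of the week: Thursday


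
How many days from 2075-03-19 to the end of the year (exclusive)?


Day of year: 78 of 365
Remaining = 365 - 78

287 days


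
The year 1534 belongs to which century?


Century = (year - 1) // 100 + 1
= (1534 - 1) // 100 + 1
= 1533 // 100 + 1
= 15 + 1

16th century


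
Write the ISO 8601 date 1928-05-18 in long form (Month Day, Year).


ISO 1928-05-18 parses as year=1928, month=05, day=18
Month 5 -> May

May 18, 1928


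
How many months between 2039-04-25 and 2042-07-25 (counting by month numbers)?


From April 2039 to July 2042
3 years * 12 = 36 months, plus 3 months = 39

39 months


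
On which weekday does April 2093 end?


April 2093 has 30 days
Anchor: Jan 1, 2093. With p = 2093 - 1 = 2092: (p + p//4 - p//100 + p//400) mod 7 = (2092 + 523 - 20 + 5) mod 7 = 2600 mod 7 = 3 -> Thursday (Mon=0 ... Sun=6)
Days before April (Jan-Mar): 90; April 1 index = (3 + 90) mod 7 = 2 -> Wednesday
Last day offset: 30 - 1 = 29 days
Weekday index = (2 + 29) mod 7 = 3

Thursday, April 30


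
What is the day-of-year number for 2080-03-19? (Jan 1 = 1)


Date: March 19, 2080
Days in months 1 through 2: 60
Plus 19 days in March

Day of year: 79


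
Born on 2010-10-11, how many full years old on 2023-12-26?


Birth: 2010-10-11
Reference: 2023-12-26
Year difference: 2023 - 2010 = 13

13 years old


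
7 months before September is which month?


September is month 9
9 - 7 = 2

February


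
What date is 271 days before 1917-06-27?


Start: 1917-06-27, subtract 271 days
Back 27 days from June 27 reaches May 31, 1917 -> 244 left
May 1917 has 31 days -> back to April 30, 1917 -> 213 left
April 1917 has 30 days -> back to March 31, 1917 -> 183 left
March 1917 has 31 days -> back to February 28, 1917 -> 152 left
February 1917 has 28 days -> back to January 31, 1917 -> 124 left
January 1917 has 31 days -> back to December 31, 1916 -> 93 left
December 1916 has 31 days -> back to November 30, 1916 -> 62 left
November 1916 has 30 days -> back to October 31, 1916 -> 32 left
October 1916 has 31 days -> back to September 30, 1916 -> 1 left
September 1916: 30 - 1 = 29 -> lands on September 29

Result: 1916-09-29


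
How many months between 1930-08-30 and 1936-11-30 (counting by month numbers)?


From August 1930 to November 1936
6 years * 12 = 72 months, plus 3 months = 75

75 months


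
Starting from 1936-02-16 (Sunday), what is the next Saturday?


Current: Sunday
Target: Saturday
Days ahead: 6

Next Saturday: 1936-02-22


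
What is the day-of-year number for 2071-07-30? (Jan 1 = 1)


Date: July 30, 2071
Days in months 1 through 6: 181
Plus 30 days in July

Day of year: 211


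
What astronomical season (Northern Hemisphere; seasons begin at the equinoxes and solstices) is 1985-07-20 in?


Date: July 20
Astronomical Summer (approx.; exact equinox/solstice day varies by year): June 21 to September 21
July 20 falls within the Summer window

Summer


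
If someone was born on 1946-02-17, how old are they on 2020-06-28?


Birth: 1946-02-17
Reference: 2020-06-28
Year difference: 2020 - 1946 = 74

74 years old


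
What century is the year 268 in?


Century = (year - 1) // 100 + 1
= (268 - 1) // 100 + 1
= 267 // 100 + 1
= 2 + 1

3rd century


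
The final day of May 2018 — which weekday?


May 2018 has 31 days
Anchor: Jan 1, 2018. With p = 2018 - 1 = 2017: (p + p//4 - p//100 + p//400) mod 7 = (2017 + 504 - 20 + 5) mod 7 = 2506 mod 7 = 0 -> Monday (Mon=0 ... Sun=6)
Days before May (Jan-Apr): 120; May 1 index = (0 + 120) mod 7 = 1 -> Tuesday
Last day offset: 31 - 1 = 30 days
Weekday index = (1 + 30) mod 7 = 3

Thursday, May 31


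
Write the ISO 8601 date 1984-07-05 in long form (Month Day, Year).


ISO 1984-07-05 parses as year=1984, month=07, day=05
Month 7 -> July

July 5, 1984


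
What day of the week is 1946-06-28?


Date: June 28, 1946
Anchor: Jan 1, 1946. With p = 1946 - 1 = 1945: (p + p//4 - p//100 + p//400) mod 7 = (1945 + 486 - 19 + 4) mod 7 = 2416 mod 7 = 1 -> Tuesday (Mon=0 ... Sun=6)
Days before June (Jan-May): 151; offset = 151 + 28 - 1 = 178
Weekday index = (1 + 178) mod 7 = 4

Day of the week: Friday


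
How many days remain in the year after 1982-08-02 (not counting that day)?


Day of year: 214 of 365
Remaining = 365 - 214

151 days


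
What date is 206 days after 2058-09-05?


Start: 2058-09-05, add 206 days
September 2058 has 30 days: 30 - 5 = 25 days to September 30 -> 181 left
October 2058 has 31 days -> 150 left
November 2058 has 30 days -> 120 left
December 2058 has 31 days -> 89 left
January 2059 has 31 days -> 58 left
February 2059 has 28 days -> 30 left
March 2059: 30 <= 31 -> lands on March 30

Result: 2059-03-30


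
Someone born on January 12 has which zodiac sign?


Date: January 12
Conventional tropical zodiac dates: Capricorn from December 22 onward; Aquarius starts January 20
January 12 falls within the Capricorn range

Capricorn


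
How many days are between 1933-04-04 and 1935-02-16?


From 1933-04-04 to 1935-02-16
1933-04-04: days before April = 31 + 28 + 31 = 90 (1933 is not a leap year); day of year = 90 + 4 = 94
1935-02-16: days before February = 31; day of year = 31 + 16 = 47
Rest of 1933: 365 - 94 = 271
Full years 1934 (365): 365
Total = 271 + 365 + 47 = 683

683 days


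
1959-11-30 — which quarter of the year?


Month: November (month 11)
Q1: Jan-Mar, Q2: Apr-Jun, Q3: Jul-Sep, Q4: Oct-Dec

Q4


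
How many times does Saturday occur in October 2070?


October 2070 has 31 days
Anchor: Jan 1, 2070. With p = 2070 - 1 = 2069: (p + p//4 - p//100 + p//400) mod 7 = (2069 + 517 - 20 + 5) mod 7 = 2571 mod 7 = 2 -> Wednesday (Mon=0 ... Sun=6)
Days before October (Jan-Sep): 273; October 1 index = (2 + 273) mod 7 = 2 -> Wednesday
First Saturday is October 4
Saturdays: 4, 11, 18, 25

4 Saturdays


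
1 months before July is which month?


July is month 7
7 - 1 = 6

June


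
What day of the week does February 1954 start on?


Target: February 1, 1954
Anchor: Jan 1, 1954. With p = 1954 - 1 = 1953: (p + p//4 - p//100 + p//400) mod 7 = (1953 + 488 - 19 + 4) mod 7 = 2426 mod 7 = 4 -> Friday (Mon=0 ... Sun=6)
Days before February (Jan): 31 days
Weekday index = (4 + 31) mod 7 = 0

Monday


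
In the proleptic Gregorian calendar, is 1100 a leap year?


Gregorian leap year rule: divisible by 4, but not by 100, unless also by 400.
1100 is divisible by 100 but not 400 -> not a leap year

No


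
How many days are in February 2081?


February 2081 (leap year: no)

28 days


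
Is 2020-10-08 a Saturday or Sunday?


Anchor: Jan 1, 2020. With p = 2020 - 1 = 2019: (p + p//4 - p//100 + p//400) mod 7 = (2019 + 504 - 20 + 5) mod 7 = 2508 mod 7 = 2 -> Wednesday (Mon=0 ... Sun=6)
Day of year: 282; offset = 281
Weekday index = (2 + 281) mod 7 = 3 -> Thursday
Weekend days: Saturday, Sunday

No


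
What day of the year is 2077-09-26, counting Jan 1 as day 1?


Date: September 26, 2077
Days in months 1 through 8: 243
Plus 26 days in September

Day of year: 269


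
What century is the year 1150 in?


Century = (year - 1) // 100 + 1
= (1150 - 1) // 100 + 1
= 1149 // 100 + 1
= 11 + 1

12th century


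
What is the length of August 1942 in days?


August 1942

31 days


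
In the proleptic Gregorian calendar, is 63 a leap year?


Gregorian leap year rule: divisible by 4, but not by 100, unless also by 400.
63 is not divisible by 4 -> not a leap year

No


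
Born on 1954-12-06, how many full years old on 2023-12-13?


Birth: 1954-12-06
Reference: 2023-12-13
Year difference: 2023 - 1954 = 69

69 years old


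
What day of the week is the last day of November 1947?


November 1947 has 30 days
Anchor: Jan 1, 1947. With p = 1947 - 1 = 1946: (p + p//4 - p//100 + p//400) mod 7 = (1946 + 486 - 19 + 4) mod 7 = 2417 mod 7 = 2 -> Wednesday (Mon=0 ... Sun=6)
Days before November (Jan-Oct): 304; November 1 index = (2 + 304) mod 7 = 5 -> Saturday
Last day offset: 30 - 1 = 29 days
Weekday index = (5 + 29) mod 7 = 6

Sunday, November 30


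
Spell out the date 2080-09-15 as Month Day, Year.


ISO 2080-09-15 parses as year=2080, month=09, day=15
Month 9 -> September

September 15, 2080


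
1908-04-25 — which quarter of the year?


Month: April (month 4)
Q1: Jan-Mar, Q2: Apr-Jun, Q3: Jul-Sep, Q4: Oct-Dec

Q2


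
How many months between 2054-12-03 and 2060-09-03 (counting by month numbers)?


From December 2054 to September 2060
6 years * 12 = 72 months, minus 3 months = 69

69 months


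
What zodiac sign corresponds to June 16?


Date: June 16
Conventional tropical zodiac dates: Gemini from May 21 onward; Cancer starts June 21
June 16 falls within the Gemini range

Gemini


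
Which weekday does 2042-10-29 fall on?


Date: October 29, 2042
Anchor: Jan 1, 2042. With p = 2042 - 1 = 2041: (p + p//4 - p//100 + p//400) mod 7 = (2041 + 510 - 20 + 5) mod 7 = 2536 mod 7 = 2 -> Wednesday (Mon=0 ... Sun=6)
Days before October (Jan-Sep): 273; offset = 273 + 29 - 1 = 301
Weekday index = (2 + 301) mod 7 = 2

Day of the week: Wednesday


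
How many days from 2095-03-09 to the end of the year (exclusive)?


Day of year: 68 of 365
Remaining = 365 - 68

297 days


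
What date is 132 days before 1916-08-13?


Start: 1916-08-13, subtract 132 days
Back 13 days from August 13 reaches July 31, 1916 -> 119 left
July 1916 has 31 days -> back to June 30, 1916 -> 88 left
June 1916 has 30 days -> back to May 31, 1916 -> 58 left
May 1916 has 31 days -> back to April 30, 1916 -> 27 left
April 1916: 30 - 27 = 3 -> lands on April 3

Result: 1916-04-03


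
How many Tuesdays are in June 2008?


June 2008 has 30 days
Anchor: Jan 1, 2008. With p = 2008 - 1 = 2007: (p + p//4 - p//100 + p//400) mod 7 = (2007 + 501 - 20 + 5) mod 7 = 2493 mod 7 = 1 -> Tuesday (Mon=0 ... Sun=6)
Days before June (Jan-May): 152; June 1 index = (1 + 152) mod 7 = 6 -> Sunday
First Tuesday is June 3
Tuesdays: 3, 10, 17, 24

4 Tuesdays


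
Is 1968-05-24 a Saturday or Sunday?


Anchor: Jan 1, 1968. With p = 1968 - 1 = 1967: (p + p//4 - p//100 + p//400) mod 7 = (1967 + 491 - 19 + 4) mod 7 = 2443 mod 7 = 0 -> Monday (Mon=0 ... Sun=6)
Day of year: 145; offset = 144
Weekday index = (0 + 144) mod 7 = 4 -> Friday
Weekend days: Saturday, Sunday

No


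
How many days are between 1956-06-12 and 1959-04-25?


From 1956-06-12 to 1959-04-25
1956-06-12: days before June = 31 + 29 + 31 + 30 + 31 = 152 (1956 is a leap year); day of year = 152 + 12 = 164
1959-04-25: days before April = 31 + 28 + 31 = 90 (1959 is not a leap year); day of year = 90 + 25 = 115
Rest of 1956: 366 - 164 = 202
Full years 1957 (365), 1958 (365): 730
Total = 202 + 730 + 115 = 1047

1047 days


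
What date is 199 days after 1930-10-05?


Start: 1930-10-05, add 199 days
October 1930 has 31 days: 31 - 5 = 26 days to October 31 -> 173 left
November 1930 has 30 days -> 143 left
December 1930 has 31 days -> 112 left
January 1931 has 31 days -> 81 left
February 1931 has 28 days -> 53 left
March 1931 has 31 days -> 22 left
April 1931: 22 <= 30 -> lands on April 22

Result: 1931-04-22


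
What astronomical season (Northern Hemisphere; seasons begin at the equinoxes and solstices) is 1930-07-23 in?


Date: July 23
Astronomical Summer (approx.; exact equinox/solstice day varies by year): June 21 to September 21
July 23 falls within the Summer window

Summer


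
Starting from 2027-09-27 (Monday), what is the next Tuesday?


Current: Monday
Target: Tuesday
Days ahead: 1

Next Tuesday: 2027-09-28


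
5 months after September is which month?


September is month 9
9 + 5 = 14; wrap: 14 - 12 = 2

February


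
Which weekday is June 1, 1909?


Target: June 1, 1909
Anchor: Jan 1, 1909. With p = 1909 - 1 = 1908: (p + p//4 - p//100 + p//400) mod 7 = (1908 + 477 - 19 + 4) mod 7 = 2370 mod 7 = 4 -> Friday (Mon=0 ... Sun=6)
Days before June (Jan-May): 151 days
Weekday index = (4 + 151) mod 7 = 1

Tuesday


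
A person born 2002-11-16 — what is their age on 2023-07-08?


Birth: 2002-11-16
Reference: 2023-07-08
Year difference: 2023 - 2002 = 21
Birthday not yet reached in 2023, subtract 1

20 years old


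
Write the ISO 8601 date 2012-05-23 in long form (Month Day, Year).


ISO 2012-05-23 parses as year=2012, month=05, day=23
Month 5 -> May

May 23, 2012


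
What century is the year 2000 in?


Century = (year - 1) // 100 + 1
= (2000 - 1) // 100 + 1
= 1999 // 100 + 1
= 19 + 1

20th century


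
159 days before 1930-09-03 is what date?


Start: 1930-09-03, subtract 159 days
Back 3 days from September 3 reaches August 31, 1930 -> 156 left
August 1930 has 31 days -> back to July 31, 1930 -> 125 left
July 1930 has 31 days -> back to June 30, 1930 -> 94 left
June 1930 has 30 days -> back to May 31, 1930 -> 64 left
May 1930 has 31 days -> back to April 30, 1930 -> 33 left
April 1930 has 30 days -> back to March 31, 1930 -> 3 left
March 1930: 31 - 3 = 28 -> lands on March 28

Result: 1930-03-28


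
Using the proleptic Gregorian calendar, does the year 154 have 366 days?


Gregorian leap year rule: divisible by 4, but not by 100, unless also by 400.
154 is not divisible by 4 -> not a leap year

No


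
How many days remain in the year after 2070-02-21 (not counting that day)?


Day of year: 52 of 365
Remaining = 365 - 52

313 days


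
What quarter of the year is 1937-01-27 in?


Month: January (month 1)
Q1: Jan-Mar, Q2: Apr-Jun, Q3: Jul-Sep, Q4: Oct-Dec

Q1


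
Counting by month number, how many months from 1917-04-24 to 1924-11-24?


From April 1917 to November 1924
7 years * 12 = 84 months, plus 7 months = 91

91 months


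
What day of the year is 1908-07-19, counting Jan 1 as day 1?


Date: July 19, 1908
Days in months 1 through 6: 182
Plus 19 days in July

Day of year: 201


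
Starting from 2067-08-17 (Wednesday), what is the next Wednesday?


Current: Wednesday
Target: Wednesday
Days ahead: 7

Next Wednesday: 2067-08-24


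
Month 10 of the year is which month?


Month 10 of 12

October


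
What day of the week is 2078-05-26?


Date: May 26, 2078
Anchor: Jan 1, 2078. With p = 2078 - 1 = 2077: (p + p//4 - p//100 + p//400) mod 7 = (2077 + 519 - 20 + 5) mod 7 = 2581 mod 7 = 5 -> Saturday (Mon=0 ... Sun=6)
Days before May (Jan-Apr): 120; offset = 120 + 26 - 1 = 145
Weekday index = (5 + 145) mod 7 = 3

Day of the week: Thursday


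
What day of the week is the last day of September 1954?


September 1954 has 30 days
Anchor: Jan 1, 1954. With p = 1954 - 1 = 1953: (p + p//4 - p//100 + p//400) mod 7 = (1953 + 488 - 19 + 4) mod 7 = 2426 mod 7 = 4 -> Friday (Mon=0 ... Sun=6)
Days before September (Jan-Aug): 243; September 1 index = (4 + 243) mod 7 = 2 -> Wednesday
Last day offset: 30 - 1 = 29 days
Weekday index = (2 + 29) mod 7 = 3

Thursday, September 30


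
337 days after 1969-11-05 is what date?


Start: 1969-11-05, add 337 days
November 1969 has 30 days: 30 - 5 = 25 days to November 30 -> 312 left
December 1969 has 31 days -> 281 left
January 1970 has 31 days -> 250 left
February 1970 has 28 days -> 222 left
March 1970 has 31 days -> 191 left
April 1970 has 30 days -> 161 left
May 1970 has 31 days -> 130 left
June 1970 has 30 days -> 100 left
July 1970 has 31 days -> 69 left
August 1970 has 31 days -> 38 left
September 1970 has 30 days -> 8 left
October 1970: 8 <= 31 -> lands on October 8

Result: 1970-10-08
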